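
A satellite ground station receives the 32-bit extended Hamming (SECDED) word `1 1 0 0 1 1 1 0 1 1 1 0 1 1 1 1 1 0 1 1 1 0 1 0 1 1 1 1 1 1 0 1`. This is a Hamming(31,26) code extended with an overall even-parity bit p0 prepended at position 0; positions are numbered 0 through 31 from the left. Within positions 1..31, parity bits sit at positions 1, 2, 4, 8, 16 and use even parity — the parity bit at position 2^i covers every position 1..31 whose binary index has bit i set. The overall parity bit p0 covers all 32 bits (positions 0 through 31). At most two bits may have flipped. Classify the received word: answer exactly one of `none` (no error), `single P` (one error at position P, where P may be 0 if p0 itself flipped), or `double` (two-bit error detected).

none

s1: b1⊕b3⊕b5⊕b7⊕b9⊕b11⊕b13⊕b15⊕b17⊕b19⊕b21⊕b23⊕b25⊕b27⊕b29⊕b31 = 1⊕0⊕1⊕0⊕1⊕0⊕1⊕1⊕0⊕1⊕0⊕0⊕1⊕1⊕1⊕1 = 0
s2: b2⊕b3⊕b6⊕b7⊕b10⊕b11⊕b14⊕b15⊕b18⊕b19⊕b22⊕b23⊕b26⊕b27⊕b30⊕b31 = 0⊕0⊕1⊕0⊕1⊕0⊕1⊕1⊕1⊕1⊕1⊕0⊕1⊕1⊕0⊕1 = 0
s4: b4⊕b5⊕b6⊕b7⊕b12⊕b13⊕b14⊕b15⊕b20⊕b21⊕b22⊕b23⊕b28⊕b29⊕b30⊕b31 = 1⊕1⊕1⊕0⊕1⊕1⊕1⊕1⊕1⊕0⊕1⊕0⊕1⊕1⊕0⊕1 = 0
s8: b8⊕b9⊕b10⊕b11⊕b12⊕b13⊕b14⊕b15⊕b24⊕b25⊕b26⊕b27⊕b28⊕b29⊕b30⊕b31 = 1⊕1⊕1⊕0⊕1⊕1⊕1⊕1⊕1⊕1⊕1⊕1⊕1⊕1⊕0⊕1 = 0
s16: b16⊕b17⊕b18⊕b19⊕b20⊕b21⊕b22⊕b23⊕b24⊕b25⊕b26⊕b27⊕b28⊕b29⊕b30⊕b31 = 1⊕0⊕1⊕1⊕1⊕0⊕1⊕0⊕1⊕1⊕1⊕1⊕1⊕1⊕0⊕1 = 0
Syndrome (s16...s1) = 00000 → position 0 (no error).
Overall parity (XOR of all 32 bits, including p0): 1⊕1⊕0⊕0⊕1⊕1⊕1⊕0⊕1⊕1⊕1⊕0⊕1⊕1⊕1⊕1⊕1⊕0⊕1⊕1⊕1⊕0⊕1⊕0⊕1⊕1⊕1⊕1⊕1⊕1⊕0⊕1 = 0
Overall=0, syndrome position=0 → no error.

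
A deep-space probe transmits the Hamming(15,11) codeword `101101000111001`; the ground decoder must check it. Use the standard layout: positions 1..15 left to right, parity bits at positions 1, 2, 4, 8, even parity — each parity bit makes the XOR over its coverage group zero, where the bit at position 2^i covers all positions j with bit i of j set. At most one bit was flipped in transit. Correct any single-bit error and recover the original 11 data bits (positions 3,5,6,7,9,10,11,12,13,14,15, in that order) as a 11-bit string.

s1: b1⊕b3⊕b5⊕b7⊕b9⊕b11⊕b13⊕b15 = 1⊕1⊕0⊕0⊕0⊕1⊕0⊕1 = 0
s2: b2⊕b3⊕b6⊕b7⊕b10⊕b11⊕b14⊕b15 = 0⊕1⊕1⊕0⊕1⊕1⊕0⊕1 = 1
s4: b4⊕b5⊕b6⊕b7⊕b12⊕b13⊕b14⊕b15 = 1⊕0⊕1⊕0⊕1⊕0⊕0⊕1 = 0
s8: b8⊕b9⊕b10⊕b11⊕b12⊕b13⊕b14⊕b15 = 0⊕0⊕1⊕1⊕1⊕0⊕0⊕1 = 0
Syndrome (s8...s1) = 0010 → position 2.
Flip bit 2: corrected codeword = 111101000111001
Data bits at positions 3,5,6,7,9,10,11,12,13,14,15: 10100111001

10100111001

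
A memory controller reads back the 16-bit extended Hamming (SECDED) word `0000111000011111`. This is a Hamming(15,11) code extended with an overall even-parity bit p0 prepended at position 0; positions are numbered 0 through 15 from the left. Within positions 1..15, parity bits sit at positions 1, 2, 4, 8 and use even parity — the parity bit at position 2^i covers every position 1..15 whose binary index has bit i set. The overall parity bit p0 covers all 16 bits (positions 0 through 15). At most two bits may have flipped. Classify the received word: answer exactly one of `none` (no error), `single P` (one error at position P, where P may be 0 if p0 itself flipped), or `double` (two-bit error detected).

double

s1: b1⊕b3⊕b5⊕b7⊕b9⊕b11⊕b13⊕b15 = 0⊕0⊕1⊕0⊕0⊕1⊕1⊕1 = 0
s2: b2⊕b3⊕b6⊕b7⊕b10⊕b11⊕b14⊕b15 = 0⊕0⊕1⊕0⊕0⊕1⊕1⊕1 = 0
s4: b4⊕b5⊕b6⊕b7⊕b12⊕b13⊕b14⊕b15 = 1⊕1⊕1⊕0⊕1⊕1⊕1⊕1 = 1
s8: b8⊕b9⊕b10⊕b11⊕b12⊕b13⊕b14⊕b15 = 0⊕0⊕0⊕1⊕1⊕1⊕1⊕1 = 1
Syndrome (s8...s1) = 1100 → position 12.
Overall parity (XOR of all 16 bits, including p0): 0⊕0⊕0⊕0⊕1⊕1⊕1⊕0⊕0⊕0⊕0⊕1⊕1⊕1⊕1⊕1 = 0
Overall=0, syndrome position=12 → double-bit error detected (uncorrectable).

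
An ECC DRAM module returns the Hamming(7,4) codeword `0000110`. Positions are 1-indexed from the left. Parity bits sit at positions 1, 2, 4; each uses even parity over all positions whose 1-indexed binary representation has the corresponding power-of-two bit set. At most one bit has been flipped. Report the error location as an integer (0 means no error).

3

s1: b1⊕b3⊕b5⊕b7 = 0⊕0⊕1⊕0 = 1
s2: b2⊕b3⊕b6⊕b7 = 0⊕0⊕1⊕0 = 1
s4: b4⊕b5⊕b6⊕b7 = 0⊕1⊕1⊕0 = 0
Syndrome (s4...s1) = 011 → position 3.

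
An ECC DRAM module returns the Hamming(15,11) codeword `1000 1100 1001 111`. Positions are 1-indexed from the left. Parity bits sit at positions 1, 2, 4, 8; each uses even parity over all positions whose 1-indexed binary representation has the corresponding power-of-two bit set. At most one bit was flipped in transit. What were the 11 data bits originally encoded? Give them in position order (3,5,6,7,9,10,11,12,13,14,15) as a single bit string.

s1: b1⊕b3⊕b5⊕b7⊕b9⊕b11⊕b13⊕b15 = 1⊕0⊕1⊕0⊕1⊕0⊕1⊕1 = 1
s2: b2⊕b3⊕b6⊕b7⊕b10⊕b11⊕b14⊕b15 = 0⊕0⊕1⊕0⊕0⊕0⊕1⊕1 = 1
s4: b4⊕b5⊕b6⊕b7⊕b12⊕b13⊕b14⊕b15 = 0⊕1⊕1⊕0⊕1⊕1⊕1⊕1 = 0
s8: b8⊕b9⊕b10⊕b11⊕b12⊕b13⊕b14⊕b15 = 0⊕1⊕0⊕0⊕1⊕1⊕1⊕1 = 1
Syndrome (s8...s1) = 1011 → position 11.
Flip bit 11: corrected codeword = 100011001011111
Data bits at positions 3,5,6,7,9,10,11,12,13,14,15: 01101011111

01101011111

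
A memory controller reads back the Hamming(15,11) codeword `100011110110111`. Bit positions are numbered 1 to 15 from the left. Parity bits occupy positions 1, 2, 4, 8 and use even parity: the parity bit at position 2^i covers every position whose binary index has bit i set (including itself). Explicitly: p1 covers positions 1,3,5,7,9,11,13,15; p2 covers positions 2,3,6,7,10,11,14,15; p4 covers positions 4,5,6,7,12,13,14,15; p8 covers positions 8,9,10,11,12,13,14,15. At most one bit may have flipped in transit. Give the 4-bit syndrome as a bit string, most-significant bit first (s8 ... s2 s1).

0000

s1: b1⊕b3⊕b5⊕b7⊕b9⊕b11⊕b13⊕b15 = 1⊕0⊕1⊕1⊕0⊕1⊕1⊕1 = 0
s2: b2⊕b3⊕b6⊕b7⊕b10⊕b11⊕b14⊕b15 = 0⊕0⊕1⊕1⊕1⊕1⊕1⊕1 = 0
s4: b4⊕b5⊕b6⊕b7⊕b12⊕b13⊕b14⊕b15 = 0⊕1⊕1⊕1⊕0⊕1⊕1⊕1 = 0
s8: b8⊕b9⊕b10⊕b11⊕b12⊕b13⊕b14⊕b15 = 1⊕0⊕1⊕1⊕0⊕1⊕1⊕1 = 0
Syndrome (s8...s1) = 0000 → position 0 (no error).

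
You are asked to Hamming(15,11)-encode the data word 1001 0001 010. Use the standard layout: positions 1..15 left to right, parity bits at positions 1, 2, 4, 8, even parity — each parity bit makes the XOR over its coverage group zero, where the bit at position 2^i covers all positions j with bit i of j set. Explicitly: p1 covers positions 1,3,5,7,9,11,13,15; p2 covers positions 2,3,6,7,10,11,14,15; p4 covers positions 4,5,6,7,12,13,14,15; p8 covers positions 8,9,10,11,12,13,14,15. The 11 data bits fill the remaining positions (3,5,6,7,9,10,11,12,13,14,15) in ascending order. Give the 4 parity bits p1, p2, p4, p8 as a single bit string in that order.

Place data bits at non-power-of-two positions: b3=1, b5=0, b6=0, b7=1, b9=0, b10=0, b11=0, b12=1, b13=0, b14=1, b15=0.
p1 = XOR of data positions {3,5,7,9,11,13,15} = 1⊕0⊕1⊕0⊕0⊕0⊕0 = 0
p2 = XOR of data positions {3,6,7,10,11,14,15} = 1⊕0⊕1⊕0⊕0⊕1⊕0 = 1
p4 = XOR of data positions {5,6,7,12,13,14,15} = 0⊕0⊕1⊕1⊕0⊕1⊕0 = 1
p8 = XOR of data positions {9,10,11,12,13,14,15} = 0⊕0⊕0⊕1⊕0⊕1⊕0 = 0
Parity bits p1,p2,p4,p8 = 0110

0110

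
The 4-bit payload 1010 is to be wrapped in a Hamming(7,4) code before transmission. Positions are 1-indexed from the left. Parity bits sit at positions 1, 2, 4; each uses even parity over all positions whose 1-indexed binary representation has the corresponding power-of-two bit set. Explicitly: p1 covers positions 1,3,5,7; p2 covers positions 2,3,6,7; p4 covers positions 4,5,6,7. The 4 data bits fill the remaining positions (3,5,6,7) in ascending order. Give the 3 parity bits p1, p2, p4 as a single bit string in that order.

101

Place data bits at non-power-of-two positions: b3=1, b5=0, b6=1, b7=0.
p1 = XOR of data positions {3,5,7} = 1⊕0⊕0 = 1
p2 = XOR of data positions {3,6,7} = 1⊕1⊕0 = 0
p4 = XOR of data positions {5,6,7} = 0⊕1⊕0 = 1
Parity bits p1,p2,p4 = 101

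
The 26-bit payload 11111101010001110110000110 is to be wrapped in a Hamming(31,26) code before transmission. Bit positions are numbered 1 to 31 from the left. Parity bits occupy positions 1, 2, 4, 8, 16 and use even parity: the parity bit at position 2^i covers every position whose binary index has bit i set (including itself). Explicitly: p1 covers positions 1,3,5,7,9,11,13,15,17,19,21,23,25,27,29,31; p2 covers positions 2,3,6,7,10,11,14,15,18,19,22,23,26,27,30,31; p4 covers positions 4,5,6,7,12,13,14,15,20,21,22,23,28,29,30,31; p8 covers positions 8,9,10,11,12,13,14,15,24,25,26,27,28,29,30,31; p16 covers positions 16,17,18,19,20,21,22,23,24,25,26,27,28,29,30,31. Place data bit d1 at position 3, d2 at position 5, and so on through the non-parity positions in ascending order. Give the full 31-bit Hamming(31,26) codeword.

Place data bits at non-power-of-two positions: b3=1, b5=1, b6=1, b7=1, b9=1, b10=1, b11=0, b12=1, b13=0, b14=1, b15=0, b17=0, b18=0, b19=1, b20=1, b21=1, b22=0, b23=1, b24=1, b25=0, b26=0, b27=0, b28=0, b29=1, b30=1, b31=0.
p1 = XOR of data positions {3,5,7,9,11,13,15,17,19,21,23,25,27,29,31} = 1⊕1⊕1⊕1⊕0⊕0⊕0⊕0⊕1⊕1⊕1⊕0⊕0⊕1⊕0 = 0
p2 = XOR of data positions {3,6,7,10,11,14,15,18,19,22,23,26,27,30,31} = 1⊕1⊕1⊕1⊕0⊕1⊕0⊕0⊕1⊕0⊕1⊕0⊕0⊕1⊕0 = 0
p4 = XOR of data positions {5,6,7,12,13,14,15,20,21,22,23,28,29,30,31} = 1⊕1⊕1⊕1⊕0⊕1⊕0⊕1⊕1⊕0⊕1⊕0⊕1⊕1⊕0 = 0
p8 = XOR of data positions {9,10,11,12,13,14,15,24,25,26,27,28,29,30,31} = 1⊕1⊕0⊕1⊕0⊕1⊕0⊕1⊕0⊕0⊕0⊕0⊕1⊕1⊕0 = 1
p16 = XOR of data positions {17,18,19,20,21,22,23,24,25,26,27,28,29,30,31} = 0⊕0⊕1⊕1⊕1⊕0⊕1⊕1⊕0⊕0⊕0⊕0⊕1⊕1⊕0 = 1
Codeword b1..b31 = 0010111111010101001110110000110

0010111111010101001110110000110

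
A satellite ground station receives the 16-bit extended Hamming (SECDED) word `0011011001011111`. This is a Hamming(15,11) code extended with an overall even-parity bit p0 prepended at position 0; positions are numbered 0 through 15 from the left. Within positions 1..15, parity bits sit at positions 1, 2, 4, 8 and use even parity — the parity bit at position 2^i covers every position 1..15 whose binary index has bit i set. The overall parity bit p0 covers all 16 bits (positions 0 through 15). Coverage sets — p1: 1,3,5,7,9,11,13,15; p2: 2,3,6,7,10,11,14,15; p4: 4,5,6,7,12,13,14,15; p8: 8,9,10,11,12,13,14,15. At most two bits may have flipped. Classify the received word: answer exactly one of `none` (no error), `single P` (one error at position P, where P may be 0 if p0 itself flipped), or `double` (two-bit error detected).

none

s1: b1⊕b3⊕b5⊕b7⊕b9⊕b11⊕b13⊕b15 = 0⊕1⊕1⊕0⊕1⊕1⊕1⊕1 = 0
s2: b2⊕b3⊕b6⊕b7⊕b10⊕b11⊕b14⊕b15 = 1⊕1⊕1⊕0⊕0⊕1⊕1⊕1 = 0
s4: b4⊕b5⊕b6⊕b7⊕b12⊕b13⊕b14⊕b15 = 0⊕1⊕1⊕0⊕1⊕1⊕1⊕1 = 0
s8: b8⊕b9⊕b10⊕b11⊕b12⊕b13⊕b14⊕b15 = 0⊕1⊕0⊕1⊕1⊕1⊕1⊕1 = 0
Syndrome (s8...s1) = 0000 → position 0 (no error).
Overall parity (XOR of all 16 bits, including p0): 0⊕0⊕1⊕1⊕0⊕1⊕1⊕0⊕0⊕1⊕0⊕1⊕1⊕1⊕1⊕1 = 0
Overall=0, syndrome position=0 → no error.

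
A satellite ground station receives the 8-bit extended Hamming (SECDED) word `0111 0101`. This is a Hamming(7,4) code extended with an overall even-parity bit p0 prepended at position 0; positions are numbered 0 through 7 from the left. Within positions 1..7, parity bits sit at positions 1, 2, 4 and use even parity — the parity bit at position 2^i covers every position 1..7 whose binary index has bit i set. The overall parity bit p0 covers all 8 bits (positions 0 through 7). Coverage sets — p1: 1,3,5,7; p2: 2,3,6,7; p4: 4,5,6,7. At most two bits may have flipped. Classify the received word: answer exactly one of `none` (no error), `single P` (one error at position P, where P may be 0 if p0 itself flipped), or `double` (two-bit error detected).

s1: b1⊕b3⊕b5⊕b7 = 1⊕1⊕1⊕1 = 0
s2: b2⊕b3⊕b6⊕b7 = 1⊕1⊕0⊕1 = 1
s4: b4⊕b5⊕b6⊕b7 = 0⊕1⊕0⊕1 = 0
Syndrome (s4...s1) = 010 → position 2.
Overall parity (XOR of all 8 bits, including p0): 0⊕1⊕1⊕1⊕0⊕1⊕0⊕1 = 1
Overall=1, syndrome position=2 → single-bit error at position 2.

single 2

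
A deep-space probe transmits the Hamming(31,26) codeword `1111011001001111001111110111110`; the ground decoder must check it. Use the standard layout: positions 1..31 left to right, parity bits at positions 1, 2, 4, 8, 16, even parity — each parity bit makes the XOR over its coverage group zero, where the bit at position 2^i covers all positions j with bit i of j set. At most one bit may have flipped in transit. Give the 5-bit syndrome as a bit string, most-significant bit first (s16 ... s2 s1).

00110

s1: b1⊕b3⊕b5⊕b7⊕b9⊕b11⊕b13⊕b15⊕b17⊕b19⊕b21⊕b23⊕b25⊕b27⊕b29⊕b31 = 1⊕1⊕0⊕1⊕0⊕0⊕1⊕1⊕0⊕1⊕1⊕1⊕0⊕1⊕1⊕0 = 0
s2: b2⊕b3⊕b6⊕b7⊕b10⊕b11⊕b14⊕b15⊕b18⊕b19⊕b22⊕b23⊕b26⊕b27⊕b30⊕b31 = 1⊕1⊕1⊕1⊕1⊕0⊕1⊕1⊕0⊕1⊕1⊕1⊕1⊕1⊕1⊕0 = 1
s4: b4⊕b5⊕b6⊕b7⊕b12⊕b13⊕b14⊕b15⊕b20⊕b21⊕b22⊕b23⊕b28⊕b29⊕b30⊕b31 = 1⊕0⊕1⊕1⊕0⊕1⊕1⊕1⊕1⊕1⊕1⊕1⊕1⊕1⊕1⊕0 = 1
s8: b8⊕b9⊕b10⊕b11⊕b12⊕b13⊕b14⊕b15⊕b24⊕b25⊕b26⊕b27⊕b28⊕b29⊕b30⊕b31 = 0⊕0⊕1⊕0⊕0⊕1⊕1⊕1⊕1⊕0⊕1⊕1⊕1⊕1⊕1⊕0 = 0
s16: b16⊕b17⊕b18⊕b19⊕b20⊕b21⊕b22⊕b23⊕b24⊕b25⊕b26⊕b27⊕b28⊕b29⊕b30⊕b31 = 1⊕0⊕0⊕1⊕1⊕1⊕1⊕1⊕1⊕0⊕1⊕1⊕1⊕1⊕1⊕0 = 0
Syndrome (s16...s1) = 00110 → position 6.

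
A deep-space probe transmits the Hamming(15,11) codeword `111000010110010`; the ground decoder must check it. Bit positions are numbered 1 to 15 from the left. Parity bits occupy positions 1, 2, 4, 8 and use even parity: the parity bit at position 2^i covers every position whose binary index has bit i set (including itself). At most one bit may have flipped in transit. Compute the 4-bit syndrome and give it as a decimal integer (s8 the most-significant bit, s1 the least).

s1: b1⊕b3⊕b5⊕b7⊕b9⊕b11⊕b13⊕b15 = 1⊕1⊕0⊕0⊕0⊕1⊕0⊕0 = 1
s2: b2⊕b3⊕b6⊕b7⊕b10⊕b11⊕b14⊕b15 = 1⊕1⊕0⊕0⊕1⊕1⊕1⊕0 = 1
s4: b4⊕b5⊕b6⊕b7⊕b12⊕b13⊕b14⊕b15 = 0⊕0⊕0⊕0⊕0⊕0⊕1⊕0 = 1
s8: b8⊕b9⊕b10⊕b11⊕b12⊕b13⊕b14⊕b15 = 1⊕0⊕1⊕1⊕0⊕0⊕1⊕0 = 0
Syndrome (s8...s1) = 0111 → position 7.

7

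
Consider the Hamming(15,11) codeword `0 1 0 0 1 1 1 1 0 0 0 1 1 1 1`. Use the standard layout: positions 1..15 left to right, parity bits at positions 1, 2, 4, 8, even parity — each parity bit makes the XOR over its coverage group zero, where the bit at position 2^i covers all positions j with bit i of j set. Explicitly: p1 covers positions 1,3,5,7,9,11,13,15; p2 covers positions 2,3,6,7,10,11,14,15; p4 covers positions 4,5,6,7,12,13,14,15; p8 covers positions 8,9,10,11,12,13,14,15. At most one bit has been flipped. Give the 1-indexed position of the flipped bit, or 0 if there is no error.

14

s1: b1⊕b3⊕b5⊕b7⊕b9⊕b11⊕b13⊕b15 = 0⊕0⊕1⊕1⊕0⊕0⊕1⊕1 = 0
s2: b2⊕b3⊕b6⊕b7⊕b10⊕b11⊕b14⊕b15 = 1⊕0⊕1⊕1⊕0⊕0⊕1⊕1 = 1
s4: b4⊕b5⊕b6⊕b7⊕b12⊕b13⊕b14⊕b15 = 0⊕1⊕1⊕1⊕1⊕1⊕1⊕1 = 1
s8: b8⊕b9⊕b10⊕b11⊕b12⊕b13⊕b14⊕b15 = 1⊕0⊕0⊕0⊕1⊕1⊕1⊕1 = 1
Syndrome (s8...s1) = 1110 → position 14.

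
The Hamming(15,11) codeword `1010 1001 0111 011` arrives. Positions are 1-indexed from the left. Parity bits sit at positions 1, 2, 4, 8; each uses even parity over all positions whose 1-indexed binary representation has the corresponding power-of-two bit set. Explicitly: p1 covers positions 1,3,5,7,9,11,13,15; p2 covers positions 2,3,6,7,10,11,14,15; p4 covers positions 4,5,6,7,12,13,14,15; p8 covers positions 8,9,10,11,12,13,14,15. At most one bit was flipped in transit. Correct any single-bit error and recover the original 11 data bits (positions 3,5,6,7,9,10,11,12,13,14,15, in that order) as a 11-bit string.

s1: b1⊕b3⊕b5⊕b7⊕b9⊕b11⊕b13⊕b15 = 1⊕1⊕1⊕0⊕0⊕1⊕0⊕1 = 1
s2: b2⊕b3⊕b6⊕b7⊕b10⊕b11⊕b14⊕b15 = 0⊕1⊕0⊕0⊕1⊕1⊕1⊕1 = 1
s4: b4⊕b5⊕b6⊕b7⊕b12⊕b13⊕b14⊕b15 = 0⊕1⊕0⊕0⊕1⊕0⊕1⊕1 = 0
s8: b8⊕b9⊕b10⊕b11⊕b12⊕b13⊕b14⊕b15 = 1⊕0⊕1⊕1⊕1⊕0⊕1⊕1 = 0
Syndrome (s8...s1) = 0011 → position 3.
Flip bit 3: corrected codeword = 100010010111011
Data bits at positions 3,5,6,7,9,10,11,12,13,14,15: 01000111011

01000111011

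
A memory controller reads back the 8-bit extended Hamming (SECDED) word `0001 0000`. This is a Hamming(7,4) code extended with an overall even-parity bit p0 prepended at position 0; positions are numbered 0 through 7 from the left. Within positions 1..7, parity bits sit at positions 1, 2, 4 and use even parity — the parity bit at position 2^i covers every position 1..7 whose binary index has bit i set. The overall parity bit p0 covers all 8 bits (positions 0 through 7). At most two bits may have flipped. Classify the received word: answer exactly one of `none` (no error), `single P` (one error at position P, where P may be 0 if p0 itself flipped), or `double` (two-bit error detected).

s1: b1⊕b3⊕b5⊕b7 = 0⊕1⊕0⊕0 = 1
s2: b2⊕b3⊕b6⊕b7 = 0⊕1⊕0⊕0 = 1
s4: b4⊕b5⊕b6⊕b7 = 0⊕0⊕0⊕0 = 0
Syndrome (s4...s1) = 011 → position 3.
Overall parity (XOR of all 8 bits, including p0): 0⊕0⊕0⊕1⊕0⊕0⊕0⊕0 = 1
Overall=1, syndrome position=3 → single-bit error at position 3.

single 3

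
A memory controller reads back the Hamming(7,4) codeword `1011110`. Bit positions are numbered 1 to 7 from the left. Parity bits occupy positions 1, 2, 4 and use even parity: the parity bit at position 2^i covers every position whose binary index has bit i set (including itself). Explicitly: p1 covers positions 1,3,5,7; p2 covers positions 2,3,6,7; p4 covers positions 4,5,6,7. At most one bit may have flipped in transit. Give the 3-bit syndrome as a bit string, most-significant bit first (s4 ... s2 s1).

s1: b1⊕b3⊕b5⊕b7 = 1⊕1⊕1⊕0 = 1
s2: b2⊕b3⊕b6⊕b7 = 0⊕1⊕1⊕0 = 0
s4: b4⊕b5⊕b6⊕b7 = 1⊕1⊕1⊕0 = 1
Syndrome (s4...s1) = 101 → position 5.

101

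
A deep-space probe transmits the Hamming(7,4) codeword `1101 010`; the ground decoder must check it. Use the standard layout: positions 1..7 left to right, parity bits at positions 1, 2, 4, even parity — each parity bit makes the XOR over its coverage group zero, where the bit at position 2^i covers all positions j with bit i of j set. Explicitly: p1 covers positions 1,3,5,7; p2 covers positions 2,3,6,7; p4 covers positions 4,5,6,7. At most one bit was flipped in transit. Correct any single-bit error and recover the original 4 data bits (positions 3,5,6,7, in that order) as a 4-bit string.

s1: b1⊕b3⊕b5⊕b7 = 1⊕0⊕0⊕0 = 1
s2: b2⊕b3⊕b6⊕b7 = 1⊕0⊕1⊕0 = 0
s4: b4⊕b5⊕b6⊕b7 = 1⊕0⊕1⊕0 = 0
Syndrome (s4...s1) = 001 → position 1.
Flip bit 1: corrected codeword = 0101010
Data bits at positions 3,5,6,7: 0010

0010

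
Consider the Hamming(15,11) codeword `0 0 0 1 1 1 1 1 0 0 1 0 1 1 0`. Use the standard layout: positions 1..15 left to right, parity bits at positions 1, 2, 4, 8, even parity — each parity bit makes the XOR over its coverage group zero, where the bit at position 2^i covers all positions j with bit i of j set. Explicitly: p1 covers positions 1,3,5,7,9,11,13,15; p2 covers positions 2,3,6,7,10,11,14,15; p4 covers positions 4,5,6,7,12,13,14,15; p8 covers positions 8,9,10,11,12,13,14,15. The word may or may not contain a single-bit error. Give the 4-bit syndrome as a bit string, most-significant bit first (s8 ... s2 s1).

0000

s1: b1⊕b3⊕b5⊕b7⊕b9⊕b11⊕b13⊕b15 = 0⊕0⊕1⊕1⊕0⊕1⊕1⊕0 = 0
s2: b2⊕b3⊕b6⊕b7⊕b10⊕b11⊕b14⊕b15 = 0⊕0⊕1⊕1⊕0⊕1⊕1⊕0 = 0
s4: b4⊕b5⊕b6⊕b7⊕b12⊕b13⊕b14⊕b15 = 1⊕1⊕1⊕1⊕0⊕1⊕1⊕0 = 0
s8: b8⊕b9⊕b10⊕b11⊕b12⊕b13⊕b14⊕b15 = 1⊕0⊕0⊕1⊕0⊕1⊕1⊕0 = 0
Syndrome (s8...s1) = 0000 → position 0 (no error).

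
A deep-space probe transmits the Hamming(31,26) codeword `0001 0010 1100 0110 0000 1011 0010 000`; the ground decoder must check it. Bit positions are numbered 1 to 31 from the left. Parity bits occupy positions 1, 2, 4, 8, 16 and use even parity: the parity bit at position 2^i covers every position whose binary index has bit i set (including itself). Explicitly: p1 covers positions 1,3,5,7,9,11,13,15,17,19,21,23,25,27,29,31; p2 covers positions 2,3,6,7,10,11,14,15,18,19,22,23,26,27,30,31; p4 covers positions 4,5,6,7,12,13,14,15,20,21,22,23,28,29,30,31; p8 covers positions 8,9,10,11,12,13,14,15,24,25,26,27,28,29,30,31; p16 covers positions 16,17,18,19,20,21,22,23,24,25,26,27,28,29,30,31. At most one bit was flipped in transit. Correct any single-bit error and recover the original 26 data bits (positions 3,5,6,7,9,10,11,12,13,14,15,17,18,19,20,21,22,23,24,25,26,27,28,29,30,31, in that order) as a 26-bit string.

s1: b1⊕b3⊕b5⊕b7⊕b9⊕b11⊕b13⊕b15⊕b17⊕b19⊕b21⊕b23⊕b25⊕b27⊕b29⊕b31 = 0⊕0⊕0⊕1⊕1⊕0⊕0⊕1⊕0⊕0⊕1⊕1⊕0⊕1⊕0⊕0 = 0
s2: b2⊕b3⊕b6⊕b7⊕b10⊕b11⊕b14⊕b15⊕b18⊕b19⊕b22⊕b23⊕b26⊕b27⊕b30⊕b31 = 0⊕0⊕0⊕1⊕1⊕0⊕1⊕1⊕0⊕0⊕0⊕1⊕0⊕1⊕0⊕0 = 0
s4: b4⊕b5⊕b6⊕b7⊕b12⊕b13⊕b14⊕b15⊕b20⊕b21⊕b22⊕b23⊕b28⊕b29⊕b30⊕b31 = 1⊕0⊕0⊕1⊕0⊕0⊕1⊕1⊕0⊕1⊕0⊕1⊕0⊕0⊕0⊕0 = 0
s8: b8⊕b9⊕b10⊕b11⊕b12⊕b13⊕b14⊕b15⊕b24⊕b25⊕b26⊕b27⊕b28⊕b29⊕b30⊕b31 = 0⊕1⊕1⊕0⊕0⊕0⊕1⊕1⊕1⊕0⊕0⊕1⊕0⊕0⊕0⊕0 = 0
s16: b16⊕b17⊕b18⊕b19⊕b20⊕b21⊕b22⊕b23⊕b24⊕b25⊕b26⊕b27⊕b28⊕b29⊕b30⊕b31 = 0⊕0⊕0⊕0⊕0⊕1⊕0⊕1⊕1⊕0⊕0⊕1⊕0⊕0⊕0⊕0 = 0
Syndrome (s16...s1) = 00000 → position 0 (no error).
No correction needed.
Data bits at positions 3,5,6,7,9,10,11,12,13,14,15,17,18,19,20,21,22,23,24,25,26,27,28,29,30,31: 00011100011000010110010000

00011100011000010110010000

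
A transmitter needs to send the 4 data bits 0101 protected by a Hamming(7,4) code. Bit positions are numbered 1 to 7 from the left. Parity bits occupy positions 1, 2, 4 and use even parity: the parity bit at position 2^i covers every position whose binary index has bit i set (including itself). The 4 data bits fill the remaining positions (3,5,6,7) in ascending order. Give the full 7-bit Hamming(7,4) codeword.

Place data bits at non-power-of-two positions: b3=0, b5=1, b6=0, b7=1.
p1 = XOR of data positions {3,5,7} = 0⊕1⊕1 = 0
p2 = XOR of data positions {3,6,7} = 0⊕0⊕1 = 1
p4 = XOR of data positions {5,6,7} = 1⊕0⊕1 = 0
Codeword b1..b7 = 0100101

0100101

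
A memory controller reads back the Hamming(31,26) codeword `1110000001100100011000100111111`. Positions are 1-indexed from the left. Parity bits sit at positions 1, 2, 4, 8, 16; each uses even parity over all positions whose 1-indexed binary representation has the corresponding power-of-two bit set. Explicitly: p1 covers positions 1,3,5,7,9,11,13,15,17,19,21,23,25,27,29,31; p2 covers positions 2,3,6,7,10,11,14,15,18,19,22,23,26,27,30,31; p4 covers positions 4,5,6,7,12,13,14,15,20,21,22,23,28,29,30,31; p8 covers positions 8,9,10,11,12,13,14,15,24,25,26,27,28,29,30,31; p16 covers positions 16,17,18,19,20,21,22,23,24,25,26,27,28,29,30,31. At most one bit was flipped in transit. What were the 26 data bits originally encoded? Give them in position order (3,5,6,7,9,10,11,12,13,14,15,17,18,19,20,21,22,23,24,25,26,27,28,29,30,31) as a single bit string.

s1: b1⊕b3⊕b5⊕b7⊕b9⊕b11⊕b13⊕b15⊕b17⊕b19⊕b21⊕b23⊕b25⊕b27⊕b29⊕b31 = 1⊕1⊕0⊕0⊕0⊕1⊕0⊕0⊕0⊕1⊕0⊕1⊕0⊕1⊕1⊕1 = 0
s2: b2⊕b3⊕b6⊕b7⊕b10⊕b11⊕b14⊕b15⊕b18⊕b19⊕b22⊕b23⊕b26⊕b27⊕b30⊕b31 = 1⊕1⊕0⊕0⊕1⊕1⊕1⊕0⊕1⊕1⊕0⊕1⊕1⊕1⊕1⊕1 = 0
s4: b4⊕b5⊕b6⊕b7⊕b12⊕b13⊕b14⊕b15⊕b20⊕b21⊕b22⊕b23⊕b28⊕b29⊕b30⊕b31 = 0⊕0⊕0⊕0⊕0⊕0⊕1⊕0⊕0⊕0⊕0⊕1⊕1⊕1⊕1⊕1 = 0
s8: b8⊕b9⊕b10⊕b11⊕b12⊕b13⊕b14⊕b15⊕b24⊕b25⊕b26⊕b27⊕b28⊕b29⊕b30⊕b31 = 0⊕0⊕1⊕1⊕0⊕0⊕1⊕0⊕0⊕0⊕1⊕1⊕1⊕1⊕1⊕1 = 1
s16: b16⊕b17⊕b18⊕b19⊕b20⊕b21⊕b22⊕b23⊕b24⊕b25⊕b26⊕b27⊕b28⊕b29⊕b30⊕b31 = 0⊕0⊕1⊕1⊕0⊕0⊕0⊕1⊕0⊕0⊕1⊕1⊕1⊕1⊕1⊕1 = 1
Syndrome (s16...s1) = 11000 → position 24.
Flip bit 24: corrected codeword = 1110000001100100011000110111111
Data bits at positions 3,5,6,7,9,10,11,12,13,14,15,17,18,19,20,21,22,23,24,25,26,27,28,29,30,31: 10000110010011000110111111

10000110010011000110111111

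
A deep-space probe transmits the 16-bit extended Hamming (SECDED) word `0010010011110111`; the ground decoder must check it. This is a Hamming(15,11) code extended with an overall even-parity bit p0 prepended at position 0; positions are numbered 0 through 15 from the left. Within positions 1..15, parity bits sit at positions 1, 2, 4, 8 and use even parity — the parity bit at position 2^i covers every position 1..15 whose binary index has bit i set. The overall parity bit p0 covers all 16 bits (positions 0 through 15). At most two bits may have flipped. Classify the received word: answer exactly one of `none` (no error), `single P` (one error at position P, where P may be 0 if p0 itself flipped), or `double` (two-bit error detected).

s1: b1⊕b3⊕b5⊕b7⊕b9⊕b11⊕b13⊕b15 = 0⊕0⊕1⊕0⊕1⊕1⊕1⊕1 = 1
s2: b2⊕b3⊕b6⊕b7⊕b10⊕b11⊕b14⊕b15 = 1⊕0⊕0⊕0⊕1⊕1⊕1⊕1 = 1
s4: b4⊕b5⊕b6⊕b7⊕b12⊕b13⊕b14⊕b15 = 0⊕1⊕0⊕0⊕0⊕1⊕1⊕1 = 0
s8: b8⊕b9⊕b10⊕b11⊕b12⊕b13⊕b14⊕b15 = 1⊕1⊕1⊕1⊕0⊕1⊕1⊕1 = 1
Syndrome (s8...s1) = 1011 → position 11.
Overall parity (XOR of all 16 bits, including p0): 0⊕0⊕1⊕0⊕0⊕1⊕0⊕0⊕1⊕1⊕1⊕1⊕0⊕1⊕1⊕1 = 1
Overall=1, syndrome position=11 → single-bit error at position 11.

single 11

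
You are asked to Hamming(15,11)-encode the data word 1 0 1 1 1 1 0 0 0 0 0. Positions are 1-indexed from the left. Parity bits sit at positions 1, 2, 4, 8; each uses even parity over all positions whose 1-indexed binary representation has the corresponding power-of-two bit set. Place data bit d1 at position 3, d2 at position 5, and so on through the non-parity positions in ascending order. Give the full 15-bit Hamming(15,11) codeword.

101001101100000

Place data bits at non-power-of-two positions: b3=1, b5=0, b6=1, b7=1, b9=1, b10=1, b11=0, b12=0, b13=0, b14=0, b15=0.
p1 = XOR of data positions {3,5,7,9,11,13,15} = 1⊕0⊕1⊕1⊕0⊕0⊕0 = 1
p2 = XOR of data positions {3,6,7,10,11,14,15} = 1⊕1⊕1⊕1⊕0⊕0⊕0 = 0
p4 = XOR of data positions {5,6,7,12,13,14,15} = 0⊕1⊕1⊕0⊕0⊕0⊕0 = 0
p8 = XOR of data positions {9,10,11,12,13,14,15} = 1⊕1⊕0⊕0⊕0⊕0⊕0 = 0
Codeword b1..b15 = 101001101100000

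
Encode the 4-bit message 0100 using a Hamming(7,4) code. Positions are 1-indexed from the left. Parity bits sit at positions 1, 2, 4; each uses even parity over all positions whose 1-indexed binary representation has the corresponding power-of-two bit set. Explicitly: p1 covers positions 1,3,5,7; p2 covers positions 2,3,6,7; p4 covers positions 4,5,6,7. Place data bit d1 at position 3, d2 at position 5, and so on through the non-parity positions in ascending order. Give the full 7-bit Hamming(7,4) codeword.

1001100

Place data bits at non-power-of-two positions: b3=0, b5=1, b6=0, b7=0.
p1 = XOR of data positions {3,5,7} = 0⊕1⊕0 = 1
p2 = XOR of data positions {3,6,7} = 0⊕0⊕0 = 0
p4 = XOR of data positions {5,6,7} = 1⊕0⊕0 = 1
Codeword b1..b7 = 1001100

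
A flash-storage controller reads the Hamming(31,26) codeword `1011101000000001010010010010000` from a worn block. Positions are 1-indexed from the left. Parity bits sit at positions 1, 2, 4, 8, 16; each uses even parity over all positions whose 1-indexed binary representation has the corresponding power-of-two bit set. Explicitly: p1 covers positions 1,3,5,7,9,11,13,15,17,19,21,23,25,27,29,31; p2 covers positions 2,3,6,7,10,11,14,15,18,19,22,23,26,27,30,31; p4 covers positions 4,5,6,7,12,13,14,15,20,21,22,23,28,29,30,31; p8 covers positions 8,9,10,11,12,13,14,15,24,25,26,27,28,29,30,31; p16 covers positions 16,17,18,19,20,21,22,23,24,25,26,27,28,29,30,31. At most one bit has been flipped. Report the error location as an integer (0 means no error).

s1: b1⊕b3⊕b5⊕b7⊕b9⊕b11⊕b13⊕b15⊕b17⊕b19⊕b21⊕b23⊕b25⊕b27⊕b29⊕b31 = 1⊕1⊕1⊕1⊕0⊕0⊕0⊕0⊕0⊕0⊕1⊕0⊕0⊕1⊕0⊕0 = 0
s2: b2⊕b3⊕b6⊕b7⊕b10⊕b11⊕b14⊕b15⊕b18⊕b19⊕b22⊕b23⊕b26⊕b27⊕b30⊕b31 = 0⊕1⊕0⊕1⊕0⊕0⊕0⊕0⊕1⊕0⊕0⊕0⊕0⊕1⊕0⊕0 = 0
s4: b4⊕b5⊕b6⊕b7⊕b12⊕b13⊕b14⊕b15⊕b20⊕b21⊕b22⊕b23⊕b28⊕b29⊕b30⊕b31 = 1⊕1⊕0⊕1⊕0⊕0⊕0⊕0⊕0⊕1⊕0⊕0⊕0⊕0⊕0⊕0 = 0
s8: b8⊕b9⊕b10⊕b11⊕b12⊕b13⊕b14⊕b15⊕b24⊕b25⊕b26⊕b27⊕b28⊕b29⊕b30⊕b31 = 0⊕0⊕0⊕0⊕0⊕0⊕0⊕0⊕1⊕0⊕0⊕1⊕0⊕0⊕0⊕0 = 0
s16: b16⊕b17⊕b18⊕b19⊕b20⊕b21⊕b22⊕b23⊕b24⊕b25⊕b26⊕b27⊕b28⊕b29⊕b30⊕b31 = 1⊕0⊕1⊕0⊕0⊕1⊕0⊕0⊕1⊕0⊕0⊕1⊕0⊕0⊕0⊕0 = 1
Syndrome (s16...s1) = 10000 → position 16.

16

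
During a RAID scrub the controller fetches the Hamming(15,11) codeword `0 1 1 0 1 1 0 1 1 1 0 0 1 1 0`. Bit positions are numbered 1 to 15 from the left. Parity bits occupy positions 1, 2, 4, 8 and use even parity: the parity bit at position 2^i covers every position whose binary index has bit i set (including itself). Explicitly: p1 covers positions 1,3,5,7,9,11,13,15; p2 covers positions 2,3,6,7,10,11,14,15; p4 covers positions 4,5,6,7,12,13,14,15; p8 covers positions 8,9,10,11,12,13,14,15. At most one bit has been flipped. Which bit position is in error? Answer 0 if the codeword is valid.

s1: b1⊕b3⊕b5⊕b7⊕b9⊕b11⊕b13⊕b15 = 0⊕1⊕1⊕0⊕1⊕0⊕1⊕0 = 0
s2: b2⊕b3⊕b6⊕b7⊕b10⊕b11⊕b14⊕b15 = 1⊕1⊕1⊕0⊕1⊕0⊕1⊕0 = 1
s4: b4⊕b5⊕b6⊕b7⊕b12⊕b13⊕b14⊕b15 = 0⊕1⊕1⊕0⊕0⊕1⊕1⊕0 = 0
s8: b8⊕b9⊕b10⊕b11⊕b12⊕b13⊕b14⊕b15 = 1⊕1⊕1⊕0⊕0⊕1⊕1⊕0 = 1
Syndrome (s8...s1) = 1010 → position 10.

10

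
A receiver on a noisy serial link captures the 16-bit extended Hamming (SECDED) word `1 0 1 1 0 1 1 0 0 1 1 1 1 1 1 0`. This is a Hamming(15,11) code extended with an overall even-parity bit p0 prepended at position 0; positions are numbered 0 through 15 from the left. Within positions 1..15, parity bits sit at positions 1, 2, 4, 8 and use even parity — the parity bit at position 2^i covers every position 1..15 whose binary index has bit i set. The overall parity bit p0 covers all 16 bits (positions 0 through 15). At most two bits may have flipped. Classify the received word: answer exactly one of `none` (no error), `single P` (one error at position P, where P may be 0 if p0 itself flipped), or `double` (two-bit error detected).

s1: b1⊕b3⊕b5⊕b7⊕b9⊕b11⊕b13⊕b15 = 0⊕1⊕1⊕0⊕1⊕1⊕1⊕0 = 1
s2: b2⊕b3⊕b6⊕b7⊕b10⊕b11⊕b14⊕b15 = 1⊕1⊕1⊕0⊕1⊕1⊕1⊕0 = 0
s4: b4⊕b5⊕b6⊕b7⊕b12⊕b13⊕b14⊕b15 = 0⊕1⊕1⊕0⊕1⊕1⊕1⊕0 = 1
s8: b8⊕b9⊕b10⊕b11⊕b12⊕b13⊕b14⊕b15 = 0⊕1⊕1⊕1⊕1⊕1⊕1⊕0 = 0
Syndrome (s8...s1) = 0101 → position 5.
Overall parity (XOR of all 16 bits, including p0): 1⊕0⊕1⊕1⊕0⊕1⊕1⊕0⊕0⊕1⊕1⊕1⊕1⊕1⊕1⊕0 = 1
Overall=1, syndrome position=5 → single-bit error at position 5.

single 5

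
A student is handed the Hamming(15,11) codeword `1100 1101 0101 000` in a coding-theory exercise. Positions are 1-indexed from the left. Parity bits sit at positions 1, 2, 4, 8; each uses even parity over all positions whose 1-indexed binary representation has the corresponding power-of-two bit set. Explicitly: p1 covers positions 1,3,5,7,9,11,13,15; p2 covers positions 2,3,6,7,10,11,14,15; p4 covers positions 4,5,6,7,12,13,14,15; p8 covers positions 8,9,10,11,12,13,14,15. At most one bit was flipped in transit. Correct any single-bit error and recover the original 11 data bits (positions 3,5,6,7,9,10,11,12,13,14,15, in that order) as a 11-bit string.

s1: b1⊕b3⊕b5⊕b7⊕b9⊕b11⊕b13⊕b15 = 1⊕0⊕1⊕0⊕0⊕0⊕0⊕0 = 0
s2: b2⊕b3⊕b6⊕b7⊕b10⊕b11⊕b14⊕b15 = 1⊕0⊕1⊕0⊕1⊕0⊕0⊕0 = 1
s4: b4⊕b5⊕b6⊕b7⊕b12⊕b13⊕b14⊕b15 = 0⊕1⊕1⊕0⊕1⊕0⊕0⊕0 = 1
s8: b8⊕b9⊕b10⊕b11⊕b12⊕b13⊕b14⊕b15 = 1⊕0⊕1⊕0⊕1⊕0⊕0⊕0 = 1
Syndrome (s8...s1) = 1110 → position 14.
Flip bit 14: corrected codeword = 110011010101010
Data bits at positions 3,5,6,7,9,10,11,12,13,14,15: 01100101010

01100101010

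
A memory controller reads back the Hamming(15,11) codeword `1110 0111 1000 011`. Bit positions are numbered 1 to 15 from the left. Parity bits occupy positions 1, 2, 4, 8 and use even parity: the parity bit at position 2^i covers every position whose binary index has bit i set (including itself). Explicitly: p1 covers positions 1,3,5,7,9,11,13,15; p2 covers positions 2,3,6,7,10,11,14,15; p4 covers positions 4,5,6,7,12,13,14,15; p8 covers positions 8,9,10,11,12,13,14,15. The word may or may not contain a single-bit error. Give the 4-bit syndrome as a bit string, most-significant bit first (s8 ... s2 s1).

s1: b1⊕b3⊕b5⊕b7⊕b9⊕b11⊕b13⊕b15 = 1⊕1⊕0⊕1⊕1⊕0⊕0⊕1 = 1
s2: b2⊕b3⊕b6⊕b7⊕b10⊕b11⊕b14⊕b15 = 1⊕1⊕1⊕1⊕0⊕0⊕1⊕1 = 0
s4: b4⊕b5⊕b6⊕b7⊕b12⊕b13⊕b14⊕b15 = 0⊕0⊕1⊕1⊕0⊕0⊕1⊕1 = 0
s8: b8⊕b9⊕b10⊕b11⊕b12⊕b13⊕b14⊕b15 = 1⊕1⊕0⊕0⊕0⊕0⊕1⊕1 = 0
Syndrome (s8...s1) = 0001 → position 1.

0001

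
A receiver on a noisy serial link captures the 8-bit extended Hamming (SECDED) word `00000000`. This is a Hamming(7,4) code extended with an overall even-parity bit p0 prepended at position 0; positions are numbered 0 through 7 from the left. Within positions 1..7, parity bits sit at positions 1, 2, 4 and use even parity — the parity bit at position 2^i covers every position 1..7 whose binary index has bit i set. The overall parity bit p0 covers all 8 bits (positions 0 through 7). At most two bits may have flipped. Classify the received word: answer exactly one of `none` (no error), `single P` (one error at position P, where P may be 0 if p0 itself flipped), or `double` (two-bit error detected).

s1: b1⊕b3⊕b5⊕b7 = 0⊕0⊕0⊕0 = 0
s2: b2⊕b3⊕b6⊕b7 = 0⊕0⊕0⊕0 = 0
s4: b4⊕b5⊕b6⊕b7 = 0⊕0⊕0⊕0 = 0
Syndrome (s4...s1) = 000 → position 0 (no error).
Overall parity (XOR of all 8 bits, including p0): 0⊕0⊕0⊕0⊕0⊕0⊕0⊕0 = 0
Overall=0, syndrome position=0 → no error.

none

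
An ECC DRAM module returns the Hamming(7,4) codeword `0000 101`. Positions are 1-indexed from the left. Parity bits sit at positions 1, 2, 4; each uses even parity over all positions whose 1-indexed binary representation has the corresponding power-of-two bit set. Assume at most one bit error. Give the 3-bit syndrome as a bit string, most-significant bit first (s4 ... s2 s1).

010

s1: b1⊕b3⊕b5⊕b7 = 0⊕0⊕1⊕1 = 0
s2: b2⊕b3⊕b6⊕b7 = 0⊕0⊕0⊕1 = 1
s4: b4⊕b5⊕b6⊕b7 = 0⊕1⊕0⊕1 = 0
Syndrome (s4...s1) = 010 → position 2.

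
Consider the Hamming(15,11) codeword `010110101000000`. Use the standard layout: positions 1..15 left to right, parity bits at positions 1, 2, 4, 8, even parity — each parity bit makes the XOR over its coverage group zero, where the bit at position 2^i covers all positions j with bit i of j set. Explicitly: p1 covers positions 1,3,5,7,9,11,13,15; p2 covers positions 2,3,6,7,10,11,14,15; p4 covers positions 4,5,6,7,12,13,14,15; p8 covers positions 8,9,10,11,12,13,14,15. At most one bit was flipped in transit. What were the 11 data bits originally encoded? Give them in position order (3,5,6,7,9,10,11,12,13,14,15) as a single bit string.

s1: b1⊕b3⊕b5⊕b7⊕b9⊕b11⊕b13⊕b15 = 0⊕0⊕1⊕1⊕1⊕0⊕0⊕0 = 1
s2: b2⊕b3⊕b6⊕b7⊕b10⊕b11⊕b14⊕b15 = 1⊕0⊕0⊕1⊕0⊕0⊕0⊕0 = 0
s4: b4⊕b5⊕b6⊕b7⊕b12⊕b13⊕b14⊕b15 = 1⊕1⊕0⊕1⊕0⊕0⊕0⊕0 = 1
s8: b8⊕b9⊕b10⊕b11⊕b12⊕b13⊕b14⊕b15 = 0⊕1⊕0⊕0⊕0⊕0⊕0⊕0 = 1
Syndrome (s8...s1) = 1101 → position 13.
Flip bit 13: corrected codeword = 010110101000100
Data bits at positions 3,5,6,7,9,10,11,12,13,14,15: 01011000100

01011000100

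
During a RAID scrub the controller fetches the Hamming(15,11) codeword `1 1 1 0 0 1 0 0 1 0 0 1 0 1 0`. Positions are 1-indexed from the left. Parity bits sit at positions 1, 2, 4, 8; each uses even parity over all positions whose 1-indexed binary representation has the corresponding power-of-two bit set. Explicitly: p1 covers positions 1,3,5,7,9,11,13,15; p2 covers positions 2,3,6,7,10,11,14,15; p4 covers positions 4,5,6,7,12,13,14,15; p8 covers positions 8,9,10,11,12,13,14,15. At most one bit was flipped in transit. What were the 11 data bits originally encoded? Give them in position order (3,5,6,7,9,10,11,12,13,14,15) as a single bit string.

10101001110

s1: b1⊕b3⊕b5⊕b7⊕b9⊕b11⊕b13⊕b15 = 1⊕1⊕0⊕0⊕1⊕0⊕0⊕0 = 1
s2: b2⊕b3⊕b6⊕b7⊕b10⊕b11⊕b14⊕b15 = 1⊕1⊕1⊕0⊕0⊕0⊕1⊕0 = 0
s4: b4⊕b5⊕b6⊕b7⊕b12⊕b13⊕b14⊕b15 = 0⊕0⊕1⊕0⊕1⊕0⊕1⊕0 = 1
s8: b8⊕b9⊕b10⊕b11⊕b12⊕b13⊕b14⊕b15 = 0⊕1⊕0⊕0⊕1⊕0⊕1⊕0 = 1
Syndrome (s8...s1) = 1101 → position 13.
Flip bit 13: corrected codeword = 111001001001110
Data bits at positions 3,5,6,7,9,10,11,12,13,14,15: 10101001110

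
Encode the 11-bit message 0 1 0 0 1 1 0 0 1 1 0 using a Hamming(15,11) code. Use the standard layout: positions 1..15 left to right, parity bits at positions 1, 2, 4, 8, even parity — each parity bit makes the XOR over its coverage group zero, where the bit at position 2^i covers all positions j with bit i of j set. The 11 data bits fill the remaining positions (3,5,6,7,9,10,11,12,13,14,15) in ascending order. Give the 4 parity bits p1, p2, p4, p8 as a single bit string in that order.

Place data bits at non-power-of-two positions: b3=0, b5=1, b6=0, b7=0, b9=1, b10=1, b11=0, b12=0, b13=1, b14=1, b15=0.
p1 = XOR of data positions {3,5,7,9,11,13,15} = 0⊕1⊕0⊕1⊕0⊕1⊕0 = 1
p2 = XOR of data positions {3,6,7,10,11,14,15} = 0⊕0⊕0⊕1⊕0⊕1⊕0 = 0
p4 = XOR of data positions {5,6,7,12,13,14,15} = 1⊕0⊕0⊕0⊕1⊕1⊕0 = 1
p8 = XOR of data positions {9,10,11,12,13,14,15} = 1⊕1⊕0⊕0⊕1⊕1⊕0 = 0
Parity bits p1,p2,p4,p8 = 1010

1010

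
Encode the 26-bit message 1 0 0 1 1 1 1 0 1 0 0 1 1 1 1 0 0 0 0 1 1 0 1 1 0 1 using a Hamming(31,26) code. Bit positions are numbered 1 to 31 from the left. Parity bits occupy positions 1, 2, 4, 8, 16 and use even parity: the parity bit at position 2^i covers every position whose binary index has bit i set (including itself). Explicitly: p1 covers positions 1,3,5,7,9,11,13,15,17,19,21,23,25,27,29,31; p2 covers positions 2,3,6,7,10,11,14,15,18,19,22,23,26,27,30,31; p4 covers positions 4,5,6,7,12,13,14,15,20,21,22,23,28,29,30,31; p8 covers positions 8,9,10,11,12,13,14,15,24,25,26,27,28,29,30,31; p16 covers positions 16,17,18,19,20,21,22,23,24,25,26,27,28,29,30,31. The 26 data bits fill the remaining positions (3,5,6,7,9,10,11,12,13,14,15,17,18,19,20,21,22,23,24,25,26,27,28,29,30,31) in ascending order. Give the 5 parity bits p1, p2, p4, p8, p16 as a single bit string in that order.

Place data bits at non-power-of-two positions: b3=1, b5=0, b6=0, b7=1, b9=1, b10=1, b11=1, b12=0, b13=1, b14=0, b15=0, b17=1, b18=1, b19=1, b20=1, b21=0, b22=0, b23=0, b24=0, b25=1, b26=1, b27=0, b28=1, b29=1, b30=0, b31=1.
p1 = XOR of data positions {3,5,7,9,11,13,15,17,19,21,23,25,27,29,31} = 1⊕0⊕1⊕1⊕1⊕1⊕0⊕1⊕1⊕0⊕0⊕1⊕0⊕1⊕1 = 0
p2 = XOR of data positions {3,6,7,10,11,14,15,18,19,22,23,26,27,30,31} = 1⊕0⊕1⊕1⊕1⊕0⊕0⊕1⊕1⊕0⊕0⊕1⊕0⊕0⊕1 = 0
p4 = XOR of data positions {5,6,7,12,13,14,15,20,21,22,23,28,29,30,31} = 0⊕0⊕1⊕0⊕1⊕0⊕0⊕1⊕0⊕0⊕0⊕1⊕1⊕0⊕1 = 0
p8 = XOR of data positions {9,10,11,12,13,14,15,24,25,26,27,28,29,30,31} = 1⊕1⊕1⊕0⊕1⊕0⊕0⊕0⊕1⊕1⊕0⊕1⊕1⊕0⊕1 = 1
p16 = XOR of data positions {17,18,19,20,21,22,23,24,25,26,27,28,29,30,31} = 1⊕1⊕1⊕1⊕0⊕0⊕0⊕0⊕1⊕1⊕0⊕1⊕1⊕0⊕1 = 1
Parity bits p1,p2,p4,p8,p16 = 00011

00011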